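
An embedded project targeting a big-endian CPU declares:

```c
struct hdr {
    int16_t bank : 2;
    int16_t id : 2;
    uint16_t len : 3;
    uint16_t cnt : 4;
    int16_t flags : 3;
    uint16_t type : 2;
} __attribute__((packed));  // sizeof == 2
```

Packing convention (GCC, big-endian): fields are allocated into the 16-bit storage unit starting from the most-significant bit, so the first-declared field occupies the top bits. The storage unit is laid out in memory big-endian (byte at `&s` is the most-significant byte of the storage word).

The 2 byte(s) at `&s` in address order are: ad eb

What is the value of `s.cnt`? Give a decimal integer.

[0]=0xad [1]=0xeb (big-endian) → word 0xadeb
bank [14+:2] = (word>>14) & 0x3 = 2
id [12+:2] = (word>>12) & 0x3 = 2
len [9+:3] = (word>>9) & 0x7 = 6
cnt [5+:4] = (word>>5) & 0xf = 15  ←
flags [2+:3] = (word>>2) & 0x7 = 2
type [0+:2] = (word>>0) & 0x3 = 3

15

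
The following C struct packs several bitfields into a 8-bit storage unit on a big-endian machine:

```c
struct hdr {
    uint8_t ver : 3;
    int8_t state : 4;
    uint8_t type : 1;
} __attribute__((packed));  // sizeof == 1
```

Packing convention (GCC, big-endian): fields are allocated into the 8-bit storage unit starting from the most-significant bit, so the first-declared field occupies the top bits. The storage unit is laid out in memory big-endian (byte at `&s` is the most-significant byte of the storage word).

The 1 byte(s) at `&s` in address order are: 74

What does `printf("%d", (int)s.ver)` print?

[0]=0x74 (big-endian) → word 0x74
ver:3 @ bit 5 → (0x74>>5)&0x7 = 0x3  ←
state:4 @ bit 1 → (0x74>>1)&0xf = 0xa
type:1 @ bit 0 → (0x74>>0)&0x1 = 0x0

3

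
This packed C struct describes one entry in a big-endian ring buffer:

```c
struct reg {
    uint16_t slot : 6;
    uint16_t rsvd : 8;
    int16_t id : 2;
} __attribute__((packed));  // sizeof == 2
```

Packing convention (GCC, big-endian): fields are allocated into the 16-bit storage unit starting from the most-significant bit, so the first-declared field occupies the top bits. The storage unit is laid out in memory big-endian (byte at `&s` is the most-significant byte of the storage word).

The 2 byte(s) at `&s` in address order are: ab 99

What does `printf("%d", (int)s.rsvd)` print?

[0]=0xab [1]=0x99 (big-endian) → word 0xab99
slot:6 @ bit 10 → (0xab99>>10)&0x3f = 0x2a
rsvd:8 @ bit 2 → (0xab99>>2)&0xff = 0xe6  ←
id:2 @ bit 0 → (0xab99>>0)&0x3 = 0x1

230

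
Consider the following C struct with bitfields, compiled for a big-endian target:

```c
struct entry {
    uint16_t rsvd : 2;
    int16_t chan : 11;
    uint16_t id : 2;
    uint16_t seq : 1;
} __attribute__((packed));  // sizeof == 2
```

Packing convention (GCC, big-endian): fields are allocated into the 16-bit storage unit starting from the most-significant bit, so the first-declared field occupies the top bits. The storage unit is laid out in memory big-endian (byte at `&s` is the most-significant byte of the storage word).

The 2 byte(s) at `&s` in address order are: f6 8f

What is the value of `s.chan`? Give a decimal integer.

-303

[0]=0xf6 [1]=0x8f (big-endian) → word 0xf68f
rsvd [14+:2] = (word>>14) & 0x3 = 3
chan [3+:11] = (word>>3) & 0x7ff = 1745  ←
id [1+:2] = (word>>1) & 0x3 = 3
seq [0+:1] = (word>>0) & 0x1 = 1
chan signed 11b, MSB=1: 1745 - 2048 = -303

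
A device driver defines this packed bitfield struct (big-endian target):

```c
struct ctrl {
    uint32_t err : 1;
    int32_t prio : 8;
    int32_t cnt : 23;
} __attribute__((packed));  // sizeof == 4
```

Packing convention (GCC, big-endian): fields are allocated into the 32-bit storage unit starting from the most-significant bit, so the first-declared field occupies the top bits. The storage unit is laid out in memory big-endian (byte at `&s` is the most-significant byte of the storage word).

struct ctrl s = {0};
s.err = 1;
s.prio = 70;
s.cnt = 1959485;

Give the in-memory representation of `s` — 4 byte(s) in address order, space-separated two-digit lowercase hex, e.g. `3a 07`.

a3 1d e6 3d

err:1 = 1 → 0x1 << 31 → word 0x80000000
prio:8 = 70 → 0x46 << 23 → word 0xa3000000
cnt:23 = 1959485 → 0x1de63d << 0 → word 0xa31de63d
word = 0xa31de63d → big-endian bytes:
  [0]=0xa3  [1]=0x1d  [2]=0xe6  [3]=0x3d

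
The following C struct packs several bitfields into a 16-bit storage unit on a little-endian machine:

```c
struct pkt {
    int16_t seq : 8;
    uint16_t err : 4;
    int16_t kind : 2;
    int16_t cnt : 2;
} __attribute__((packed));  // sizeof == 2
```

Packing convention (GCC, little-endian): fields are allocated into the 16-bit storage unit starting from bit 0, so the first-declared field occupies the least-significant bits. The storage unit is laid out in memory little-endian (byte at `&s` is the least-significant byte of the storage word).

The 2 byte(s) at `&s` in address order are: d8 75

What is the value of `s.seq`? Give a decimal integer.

-40

[0]=0xd8 [1]=0x75 (little-endian) → word 0x75d8
seq:8 @ bit 0 → (0x75d8>>0)&0xff = 0xd8  ←
err:4 @ bit 8 → (0x75d8>>8)&0xf = 0x5
kind:2 @ bit 12 → (0x75d8>>12)&0x3 = 0x3
cnt:2 @ bit 14 → (0x75d8>>14)&0x3 = 0x1
seq signed 8b, MSB=1: 216 - 256 = -40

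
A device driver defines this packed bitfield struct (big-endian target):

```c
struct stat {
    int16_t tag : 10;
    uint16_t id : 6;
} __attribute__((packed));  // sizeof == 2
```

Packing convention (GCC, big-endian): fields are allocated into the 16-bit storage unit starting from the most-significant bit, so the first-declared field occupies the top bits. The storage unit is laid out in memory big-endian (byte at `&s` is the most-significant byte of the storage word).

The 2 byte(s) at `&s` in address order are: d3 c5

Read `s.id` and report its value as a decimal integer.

5

[0]=0xd3 [1]=0xc5 (big-endian) → word 0xd3c5
tag:10 @ bit 6 → (0xd3c5>>6)&0x3ff = 0x34f
id:6 @ bit 0 → (0xd3c5>>0)&0x3f = 0x5  ←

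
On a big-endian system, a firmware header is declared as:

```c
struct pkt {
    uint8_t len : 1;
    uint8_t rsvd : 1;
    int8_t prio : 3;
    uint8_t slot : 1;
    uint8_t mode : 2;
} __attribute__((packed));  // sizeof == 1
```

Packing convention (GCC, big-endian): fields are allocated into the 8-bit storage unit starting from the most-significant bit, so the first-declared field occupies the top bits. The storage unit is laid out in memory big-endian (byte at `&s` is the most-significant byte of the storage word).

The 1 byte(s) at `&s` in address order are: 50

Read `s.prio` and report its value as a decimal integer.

[0]=0x50 (big-endian) → word 0x50
len:1 @ bit 7 → (0x50>>7)&0x1 = 0x0
rsvd:1 @ bit 6 → (0x50>>6)&0x1 = 0x1
prio:3 @ bit 3 → (0x50>>3)&0x7 = 0x2  ←
slot:1 @ bit 2 → (0x50>>2)&0x1 = 0x0
mode:2 @ bit 0 → (0x50>>0)&0x3 = 0x0
prio signed 3b, MSB=0: value = 2

2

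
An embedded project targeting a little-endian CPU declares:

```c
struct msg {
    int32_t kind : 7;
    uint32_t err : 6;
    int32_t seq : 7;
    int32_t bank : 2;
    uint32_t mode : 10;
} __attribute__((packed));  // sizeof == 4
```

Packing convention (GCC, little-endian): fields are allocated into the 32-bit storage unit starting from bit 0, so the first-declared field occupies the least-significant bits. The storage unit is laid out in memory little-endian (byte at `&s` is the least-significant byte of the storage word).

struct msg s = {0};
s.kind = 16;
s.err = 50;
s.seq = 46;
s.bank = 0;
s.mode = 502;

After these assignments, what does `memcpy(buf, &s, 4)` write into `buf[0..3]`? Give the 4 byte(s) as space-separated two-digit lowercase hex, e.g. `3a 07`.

10 d9 85 7d

kind:7 = 16 → 0x10 << 0 → word 0x00000010
err:6 = 50 → 0x32 << 7 → word 0x00001910
seq:7 = 46 → 0x2e << 13 → word 0x0005d910
bank:2 = 0 → 0x0 << 20 → word 0x0005d910
mode:10 = 502 → 0x1f6 << 22 → word 0x7d85d910
word = 0x7d85d910 → little-endian bytes:
  [0]=0x10  [1]=0xd9  [2]=0x85  [3]=0x7d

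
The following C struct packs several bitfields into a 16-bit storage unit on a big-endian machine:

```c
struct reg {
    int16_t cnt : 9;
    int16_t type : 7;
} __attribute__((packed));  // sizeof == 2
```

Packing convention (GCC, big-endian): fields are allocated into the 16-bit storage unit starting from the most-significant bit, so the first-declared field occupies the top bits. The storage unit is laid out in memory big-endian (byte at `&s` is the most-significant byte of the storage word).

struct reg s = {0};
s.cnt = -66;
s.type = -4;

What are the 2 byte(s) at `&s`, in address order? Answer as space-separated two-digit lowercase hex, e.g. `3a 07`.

cnt (9b) val=-66 bits=0x1be at bit 7: 0xdf00
type (7b) val=-4 bits=0x7c at bit 0: 0xdf7c
word = 0xdf7c → big-endian bytes:
  [0]=0xdf  [1]=0x7c

df 7c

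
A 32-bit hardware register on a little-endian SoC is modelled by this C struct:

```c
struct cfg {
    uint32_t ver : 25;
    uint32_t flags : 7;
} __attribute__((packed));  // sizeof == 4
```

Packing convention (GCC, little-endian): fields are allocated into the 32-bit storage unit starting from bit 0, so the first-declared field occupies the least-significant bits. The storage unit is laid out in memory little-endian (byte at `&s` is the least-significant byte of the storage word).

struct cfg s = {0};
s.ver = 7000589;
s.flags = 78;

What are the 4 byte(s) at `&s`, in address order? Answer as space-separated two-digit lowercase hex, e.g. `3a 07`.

ver (25b) val=7000589 bits=0x6ad20d at bit 0: 0x006ad20d
flags (7b) val=78 bits=0x4e at bit 25: 0x9c6ad20d
word = 0x9c6ad20d → little-endian bytes:
  [0]=0x0d  [1]=0xd2  [2]=0x6a  [3]=0x9c

0d d2 6a 9c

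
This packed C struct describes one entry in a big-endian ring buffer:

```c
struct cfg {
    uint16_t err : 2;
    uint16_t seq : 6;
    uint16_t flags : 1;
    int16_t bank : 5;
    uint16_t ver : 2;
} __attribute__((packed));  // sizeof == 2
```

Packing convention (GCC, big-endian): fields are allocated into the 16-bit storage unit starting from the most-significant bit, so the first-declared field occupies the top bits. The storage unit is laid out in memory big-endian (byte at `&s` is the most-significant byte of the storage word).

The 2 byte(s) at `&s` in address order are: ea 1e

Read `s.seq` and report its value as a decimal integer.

[0]=0xea [1]=0x1e (big-endian) → word 0xea1e
err:2 @ bit 14 → (0xea1e>>14)&0x3 = 0x3
seq:6 @ bit 8 → (0xea1e>>8)&0x3f = 0x2a  ←
flags:1 @ bit 7 → (0xea1e>>7)&0x1 = 0x0
bank:5 @ bit 2 → (0xea1e>>2)&0x1f = 0x7
ver:2 @ bit 0 → (0xea1e>>0)&0x3 = 0x2

42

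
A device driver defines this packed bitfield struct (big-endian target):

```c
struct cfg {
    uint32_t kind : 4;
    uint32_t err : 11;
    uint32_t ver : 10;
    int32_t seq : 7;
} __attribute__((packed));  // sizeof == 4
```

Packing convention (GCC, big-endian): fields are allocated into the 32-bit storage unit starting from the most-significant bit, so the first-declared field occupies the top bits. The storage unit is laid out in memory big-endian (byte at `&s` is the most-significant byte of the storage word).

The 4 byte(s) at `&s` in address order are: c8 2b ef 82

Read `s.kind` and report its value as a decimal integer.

[0]=0xc8 [1]=0x2b [2]=0xef [3]=0x82 (big-endian) → word 0xc82bef82
kind:4 @ bit 28 → (0xc82bef82>>28)&0xf = 0xc  ←
err:11 @ bit 17 → (0xc82bef82>>17)&0x7ff = 0x415
ver:10 @ bit 7 → (0xc82bef82>>7)&0x3ff = 0x3df
seq:7 @ bit 0 → (0xc82bef82>>0)&0x7f = 0x2

12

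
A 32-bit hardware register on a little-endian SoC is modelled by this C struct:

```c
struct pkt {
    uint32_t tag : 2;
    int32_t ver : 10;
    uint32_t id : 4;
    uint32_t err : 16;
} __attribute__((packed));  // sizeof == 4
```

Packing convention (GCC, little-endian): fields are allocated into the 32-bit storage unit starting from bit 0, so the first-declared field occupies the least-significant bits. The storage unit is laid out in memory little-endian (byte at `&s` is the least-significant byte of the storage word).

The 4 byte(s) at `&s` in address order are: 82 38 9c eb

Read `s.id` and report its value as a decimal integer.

[0]=0x82 [1]=0x38 [2]=0x9c [3]=0xeb (little-endian) → word 0xeb9c3882
tag [0+:2] = (word>>0) & 0x3 = 2
ver [2+:10] = (word>>2) & 0x3ff = 544
id [12+:4] = (word>>12) & 0xf = 3  ←
err [16+:16] = (word>>16) & 0xffff = 60316

3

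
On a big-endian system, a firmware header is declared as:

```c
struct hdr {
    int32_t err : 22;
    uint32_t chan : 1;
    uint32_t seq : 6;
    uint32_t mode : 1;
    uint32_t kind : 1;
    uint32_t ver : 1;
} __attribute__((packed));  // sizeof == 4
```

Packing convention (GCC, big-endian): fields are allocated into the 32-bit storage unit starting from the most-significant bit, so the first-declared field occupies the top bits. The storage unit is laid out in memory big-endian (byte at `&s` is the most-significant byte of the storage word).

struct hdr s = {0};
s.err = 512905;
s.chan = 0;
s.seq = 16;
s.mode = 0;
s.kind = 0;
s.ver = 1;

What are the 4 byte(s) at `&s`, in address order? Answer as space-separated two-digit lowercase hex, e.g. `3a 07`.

err:22 = 512905 → 0x7d389 << 10 → word 0x1f4e2400
chan:1 = 0 → 0x0 << 9 → word 0x1f4e2400
seq:6 = 16 → 0x10 << 3 → word 0x1f4e2480
mode:1 = 0 → 0x0 << 2 → word 0x1f4e2480
kind:1 = 0 → 0x0 << 1 → word 0x1f4e2480
ver:1 = 1 → 0x1 << 0 → word 0x1f4e2481
word = 0x1f4e2481 → big-endian bytes:
  [0]=0x1f  [1]=0x4e  [2]=0x24  [3]=0x81

1f 4e 24 81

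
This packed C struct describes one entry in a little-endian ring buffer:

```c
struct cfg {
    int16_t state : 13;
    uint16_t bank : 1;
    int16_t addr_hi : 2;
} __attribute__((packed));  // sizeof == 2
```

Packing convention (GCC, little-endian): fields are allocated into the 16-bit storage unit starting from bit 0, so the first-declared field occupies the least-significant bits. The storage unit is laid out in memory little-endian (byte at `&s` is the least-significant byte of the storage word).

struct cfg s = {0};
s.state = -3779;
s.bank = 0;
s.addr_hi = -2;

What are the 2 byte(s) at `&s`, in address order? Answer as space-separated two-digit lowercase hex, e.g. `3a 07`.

[0+:13] state=-3779 & 0x1fff = 0x113d; word=0x113d
[13+:1] bank=0 & 0x1 = 0x0; word=0x113d
[14+:2] addr_hi=-2 & 0x3 = 0x2; word=0x913d
word = 0x913d → little-endian bytes:
  [0]=0x3d  [1]=0x91

3d 91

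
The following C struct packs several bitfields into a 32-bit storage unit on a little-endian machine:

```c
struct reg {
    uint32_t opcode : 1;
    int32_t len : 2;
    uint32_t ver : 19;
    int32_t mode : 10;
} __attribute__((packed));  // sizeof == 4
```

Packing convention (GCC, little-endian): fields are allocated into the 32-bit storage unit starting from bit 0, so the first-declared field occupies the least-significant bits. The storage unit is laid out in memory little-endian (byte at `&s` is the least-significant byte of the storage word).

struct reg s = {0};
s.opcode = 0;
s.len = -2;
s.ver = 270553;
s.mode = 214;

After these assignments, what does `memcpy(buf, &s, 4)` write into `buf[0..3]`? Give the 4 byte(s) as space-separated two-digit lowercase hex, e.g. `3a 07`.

opcode:1 = 0 → 0x0 << 0 → word 0x00000000
len:2 = -2 → 0x2 << 1 → word 0x00000004
ver:19 = 270553 → 0x420d9 << 3 → word 0x002106cc
mode:10 = 214 → 0xd6 << 22 → word 0x35a106cc
word = 0x35a106cc → little-endian bytes:
  [0]=0xcc  [1]=0x06  [2]=0xa1  [3]=0x35

cc 06 a1 35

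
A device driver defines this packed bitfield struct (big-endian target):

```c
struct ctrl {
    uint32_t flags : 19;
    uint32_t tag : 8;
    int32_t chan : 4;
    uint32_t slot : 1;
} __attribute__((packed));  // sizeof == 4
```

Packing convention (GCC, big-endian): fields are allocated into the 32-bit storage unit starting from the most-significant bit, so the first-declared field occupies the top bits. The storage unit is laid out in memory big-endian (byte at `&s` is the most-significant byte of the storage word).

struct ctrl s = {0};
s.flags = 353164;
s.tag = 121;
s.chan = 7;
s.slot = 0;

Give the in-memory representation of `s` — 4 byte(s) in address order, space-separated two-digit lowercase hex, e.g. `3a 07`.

ac 71 8f 2e

flags:19 = 353164 → 0x5638c << 13 → word 0xac718000
tag:8 = 121 → 0x79 << 5 → word 0xac718f20
chan:4 = 7 → 0x7 << 1 → word 0xac718f2e
slot:1 = 0 → 0x0 << 0 → word 0xac718f2e
word = 0xac718f2e → big-endian bytes:
  [0]=0xac  [1]=0x71  [2]=0x8f  [3]=0x2e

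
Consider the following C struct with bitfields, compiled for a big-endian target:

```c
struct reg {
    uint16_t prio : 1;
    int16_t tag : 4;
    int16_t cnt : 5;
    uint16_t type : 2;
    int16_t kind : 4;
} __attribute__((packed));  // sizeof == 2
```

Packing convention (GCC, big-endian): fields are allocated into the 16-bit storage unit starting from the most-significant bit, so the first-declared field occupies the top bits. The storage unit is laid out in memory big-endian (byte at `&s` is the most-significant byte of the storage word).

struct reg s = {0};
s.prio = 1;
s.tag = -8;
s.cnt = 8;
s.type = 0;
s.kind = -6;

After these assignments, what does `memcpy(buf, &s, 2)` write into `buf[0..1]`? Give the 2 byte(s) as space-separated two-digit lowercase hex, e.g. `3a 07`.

[15+:1] prio=1 & 0x1 = 0x1; word=0x8000
[11+:4] tag=-8 & 0xf = 0x8; word=0xc000
[6+:5] cnt=8 & 0x1f = 0x8; word=0xc200
[4+:2] type=0 & 0x3 = 0x0; word=0xc200
[0+:4] kind=-6 & 0xf = 0xa; word=0xc20a
word = 0xc20a → big-endian bytes:
  [0]=0xc2  [1]=0x0a

c2 0a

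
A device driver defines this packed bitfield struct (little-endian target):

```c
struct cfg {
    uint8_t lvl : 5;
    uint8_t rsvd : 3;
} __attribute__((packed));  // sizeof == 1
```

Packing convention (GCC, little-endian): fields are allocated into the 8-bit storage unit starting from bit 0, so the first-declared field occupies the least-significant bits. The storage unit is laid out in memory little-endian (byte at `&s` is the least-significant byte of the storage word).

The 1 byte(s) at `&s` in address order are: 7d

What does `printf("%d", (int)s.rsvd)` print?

3

[0]=0x7d (little-endian) → word 0x7d
lvl [0+:5] = (word>>0) & 0x1f = 29
rsvd [5+:3] = (word>>5) & 0x7 = 3  ←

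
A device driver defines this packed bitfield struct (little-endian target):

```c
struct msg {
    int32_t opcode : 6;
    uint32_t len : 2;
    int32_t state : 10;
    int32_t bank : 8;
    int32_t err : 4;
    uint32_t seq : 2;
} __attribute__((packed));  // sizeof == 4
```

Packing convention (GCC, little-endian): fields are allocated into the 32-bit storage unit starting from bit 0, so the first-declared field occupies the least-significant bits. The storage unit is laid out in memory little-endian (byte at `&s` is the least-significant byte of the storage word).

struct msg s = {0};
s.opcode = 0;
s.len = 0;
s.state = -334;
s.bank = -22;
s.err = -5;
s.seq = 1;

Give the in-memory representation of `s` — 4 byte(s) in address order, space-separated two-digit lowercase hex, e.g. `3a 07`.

opcode:6 = 0 → 0x0 << 0 → word 0x00000000
len:2 = 0 → 0x0 << 6 → word 0x00000000
state:10 = -334 → 0x2b2 << 8 → word 0x0002b200
bank:8 = -22 → 0xea << 18 → word 0x03aab200
err:4 = -5 → 0xb << 26 → word 0x2faab200
seq:2 = 1 → 0x1 << 30 → word 0x6faab200
word = 0x6faab200 → little-endian bytes:
  [0]=0x00  [1]=0xb2  [2]=0xaa  [3]=0x6f

00 b2 aa 6f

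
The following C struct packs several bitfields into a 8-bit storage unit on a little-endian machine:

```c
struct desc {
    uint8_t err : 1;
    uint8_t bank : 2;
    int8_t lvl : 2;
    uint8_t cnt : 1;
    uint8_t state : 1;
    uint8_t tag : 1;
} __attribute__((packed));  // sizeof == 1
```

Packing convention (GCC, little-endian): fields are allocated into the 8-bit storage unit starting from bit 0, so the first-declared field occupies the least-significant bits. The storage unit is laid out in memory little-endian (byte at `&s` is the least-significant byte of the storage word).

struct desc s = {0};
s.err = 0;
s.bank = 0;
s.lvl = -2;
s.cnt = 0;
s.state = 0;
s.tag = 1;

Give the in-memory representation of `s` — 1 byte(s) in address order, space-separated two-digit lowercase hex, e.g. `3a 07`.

[0+:1] err=0 & 0x1 = 0x0; word=0x00
[1+:2] bank=0 & 0x3 = 0x0; word=0x00
[3+:2] lvl=-2 & 0x3 = 0x2; word=0x10
[5+:1] cnt=0 & 0x1 = 0x0; word=0x10
[6+:1] state=0 & 0x1 = 0x0; word=0x10
[7+:1] tag=1 & 0x1 = 0x1; word=0x90
word = 0x90 → little-endian bytes:
  [0]=0x90

90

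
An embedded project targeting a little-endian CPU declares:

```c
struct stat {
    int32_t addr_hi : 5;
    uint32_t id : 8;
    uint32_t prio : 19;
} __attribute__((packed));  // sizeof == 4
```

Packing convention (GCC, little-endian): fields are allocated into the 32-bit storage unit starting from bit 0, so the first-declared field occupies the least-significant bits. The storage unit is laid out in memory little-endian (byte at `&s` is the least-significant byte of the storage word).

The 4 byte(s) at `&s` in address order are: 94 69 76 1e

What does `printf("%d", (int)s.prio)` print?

62387

[0]=0x94 [1]=0x69 [2]=0x76 [3]=0x1e (little-endian) → word 0x1e766994
addr_hi [0+:5] = (word>>0) & 0x1f = 20
id [5+:8] = (word>>5) & 0xff = 76
prio [13+:19] = (word>>13) & 0x7ffff = 62387  ←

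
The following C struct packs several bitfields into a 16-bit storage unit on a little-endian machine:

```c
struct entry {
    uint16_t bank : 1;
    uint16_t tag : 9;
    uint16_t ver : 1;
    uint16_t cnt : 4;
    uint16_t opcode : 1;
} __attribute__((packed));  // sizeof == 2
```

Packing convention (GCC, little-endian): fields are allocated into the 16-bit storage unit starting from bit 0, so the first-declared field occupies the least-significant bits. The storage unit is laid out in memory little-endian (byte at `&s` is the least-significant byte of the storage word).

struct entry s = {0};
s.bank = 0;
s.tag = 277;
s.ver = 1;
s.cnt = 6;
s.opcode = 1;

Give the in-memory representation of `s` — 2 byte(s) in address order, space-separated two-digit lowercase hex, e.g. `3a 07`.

2a b6

bank:1 = 0 → 0x0 << 0 → word 0x0000
tag:9 = 277 → 0x115 << 1 → word 0x022a
ver:1 = 1 → 0x1 << 10 → word 0x062a
cnt:4 = 6 → 0x6 << 11 → word 0x362a
opcode:1 = 1 → 0x1 << 15 → word 0xb62a
word = 0xb62a → little-endian bytes:
  [0]=0x2a  [1]=0xb6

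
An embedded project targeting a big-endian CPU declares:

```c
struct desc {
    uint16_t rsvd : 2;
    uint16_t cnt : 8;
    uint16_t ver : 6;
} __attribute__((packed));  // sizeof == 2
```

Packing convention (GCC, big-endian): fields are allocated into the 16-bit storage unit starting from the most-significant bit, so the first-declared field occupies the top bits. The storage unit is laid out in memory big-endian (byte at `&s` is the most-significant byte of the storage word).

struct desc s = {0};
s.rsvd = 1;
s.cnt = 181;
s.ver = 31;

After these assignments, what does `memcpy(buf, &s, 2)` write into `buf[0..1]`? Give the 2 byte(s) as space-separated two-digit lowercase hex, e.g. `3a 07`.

6d 5f

rsvd:2 = 1 → 0x1 << 14 → word 0x4000
cnt:8 = 181 → 0xb5 << 6 → word 0x6d40
ver:6 = 31 → 0x1f << 0 → word 0x6d5f
word = 0x6d5f → big-endian bytes:
  [0]=0x6d  [1]=0x5f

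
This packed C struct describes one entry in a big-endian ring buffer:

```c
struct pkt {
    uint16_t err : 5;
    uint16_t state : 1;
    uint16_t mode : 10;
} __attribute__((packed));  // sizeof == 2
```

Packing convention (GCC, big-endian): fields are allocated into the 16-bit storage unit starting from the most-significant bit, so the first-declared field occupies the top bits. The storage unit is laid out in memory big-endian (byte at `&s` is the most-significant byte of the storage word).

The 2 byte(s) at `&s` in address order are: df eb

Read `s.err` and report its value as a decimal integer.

27

[0]=0xdf [1]=0xeb (big-endian) → word 0xdfeb
err:5 @ bit 11 → (0xdfeb>>11)&0x1f = 0x1b  ←
state:1 @ bit 10 → (0xdfeb>>10)&0x1 = 0x1
mode:10 @ bit 0 → (0xdfeb>>0)&0x3ff = 0x3eb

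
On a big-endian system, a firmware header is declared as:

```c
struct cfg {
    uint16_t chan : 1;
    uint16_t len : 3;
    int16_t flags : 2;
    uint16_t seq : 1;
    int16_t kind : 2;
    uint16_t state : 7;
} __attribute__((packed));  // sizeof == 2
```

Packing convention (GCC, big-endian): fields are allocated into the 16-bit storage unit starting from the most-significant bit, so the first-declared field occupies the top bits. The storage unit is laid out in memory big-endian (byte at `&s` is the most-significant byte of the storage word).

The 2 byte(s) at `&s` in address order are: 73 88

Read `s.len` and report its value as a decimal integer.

7

[0]=0x73 [1]=0x88 (big-endian) → word 0x7388
chan:1 @ bit 15 → (0x7388>>15)&0x1 = 0x0
len:3 @ bit 12 → (0x7388>>12)&0x7 = 0x7  ←
flags:2 @ bit 10 → (0x7388>>10)&0x3 = 0x0
seq:1 @ bit 9 → (0x7388>>9)&0x1 = 0x1
kind:2 @ bit 7 → (0x7388>>7)&0x3 = 0x3
state:7 @ bit 0 → (0x7388>>0)&0x7f = 0x8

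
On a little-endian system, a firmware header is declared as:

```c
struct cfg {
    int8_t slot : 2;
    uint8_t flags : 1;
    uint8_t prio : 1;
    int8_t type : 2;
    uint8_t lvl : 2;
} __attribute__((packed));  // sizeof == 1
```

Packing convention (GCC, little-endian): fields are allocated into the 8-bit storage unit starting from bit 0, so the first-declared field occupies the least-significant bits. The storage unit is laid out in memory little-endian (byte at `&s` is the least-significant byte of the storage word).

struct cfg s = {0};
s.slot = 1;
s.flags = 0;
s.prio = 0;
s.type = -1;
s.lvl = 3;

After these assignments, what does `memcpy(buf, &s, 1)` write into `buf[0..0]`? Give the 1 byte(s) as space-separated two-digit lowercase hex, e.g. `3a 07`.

slot (2b) val=1 bits=0x1 at bit 0: 0x01
flags (1b) val=0 bits=0x0 at bit 2: 0x01
prio (1b) val=0 bits=0x0 at bit 3: 0x01
type (2b) val=-1 bits=0x3 at bit 4: 0x31
lvl (2b) val=3 bits=0x3 at bit 6: 0xf1
word = 0xf1 → little-endian bytes:
  [0]=0xf1

f1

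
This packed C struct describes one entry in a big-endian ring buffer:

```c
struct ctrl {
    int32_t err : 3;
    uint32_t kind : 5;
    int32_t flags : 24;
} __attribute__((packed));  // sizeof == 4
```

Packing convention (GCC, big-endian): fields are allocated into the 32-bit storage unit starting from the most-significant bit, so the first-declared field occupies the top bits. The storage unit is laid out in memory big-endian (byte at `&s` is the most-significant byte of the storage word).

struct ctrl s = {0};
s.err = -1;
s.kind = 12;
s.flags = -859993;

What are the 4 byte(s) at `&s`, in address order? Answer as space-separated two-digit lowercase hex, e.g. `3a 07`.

ec f2 e0 a7

[29+:3] err=-1 & 0x7 = 0x7; word=0xe0000000
[24+:5] kind=12 & 0x1f = 0xc; word=0xec000000
[0+:24] flags=-859993 & 0xffffff = 0xf2e0a7; word=0xecf2e0a7
word = 0xecf2e0a7 → big-endian bytes:
  [0]=0xec  [1]=0xf2  [2]=0xe0  [3]=0xa7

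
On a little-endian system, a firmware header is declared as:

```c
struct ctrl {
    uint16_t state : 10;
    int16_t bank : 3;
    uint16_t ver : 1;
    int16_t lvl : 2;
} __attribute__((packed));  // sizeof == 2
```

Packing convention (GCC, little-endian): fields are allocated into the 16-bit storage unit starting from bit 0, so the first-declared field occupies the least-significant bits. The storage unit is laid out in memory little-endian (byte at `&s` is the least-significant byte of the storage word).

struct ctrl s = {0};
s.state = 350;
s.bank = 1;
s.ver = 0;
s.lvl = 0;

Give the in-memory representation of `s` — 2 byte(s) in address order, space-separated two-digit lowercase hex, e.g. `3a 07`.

state:10 = 350 → 0x15e << 0 → word 0x015e
bank:3 = 1 → 0x1 << 10 → word 0x055e
ver:1 = 0 → 0x0 << 13 → word 0x055e
lvl:2 = 0 → 0x0 << 14 → word 0x055e
word = 0x055e → little-endian bytes:
  [0]=0x5e  [1]=0x05

5e 05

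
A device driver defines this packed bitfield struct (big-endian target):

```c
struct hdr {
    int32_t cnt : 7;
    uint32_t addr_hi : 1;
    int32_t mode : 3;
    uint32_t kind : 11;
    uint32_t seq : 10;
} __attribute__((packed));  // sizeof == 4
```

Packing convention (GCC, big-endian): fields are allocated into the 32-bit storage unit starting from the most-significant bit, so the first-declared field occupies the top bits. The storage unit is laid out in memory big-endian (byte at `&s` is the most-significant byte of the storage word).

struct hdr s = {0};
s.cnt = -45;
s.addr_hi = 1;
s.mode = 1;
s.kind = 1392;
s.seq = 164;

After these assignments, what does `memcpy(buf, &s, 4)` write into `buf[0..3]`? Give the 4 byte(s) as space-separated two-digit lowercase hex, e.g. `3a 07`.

a7 35 c0 a4

cnt:7 = -45 → 0x53 << 25 → word 0xa6000000
addr_hi:1 = 1 → 0x1 << 24 → word 0xa7000000
mode:3 = 1 → 0x1 << 21 → word 0xa7200000
kind:11 = 1392 → 0x570 << 10 → word 0xa735c000
seq:10 = 164 → 0xa4 << 0 → word 0xa735c0a4
word = 0xa735c0a4 → big-endian bytes:
  [0]=0xa7  [1]=0x35  [2]=0xc0  [3]=0xa4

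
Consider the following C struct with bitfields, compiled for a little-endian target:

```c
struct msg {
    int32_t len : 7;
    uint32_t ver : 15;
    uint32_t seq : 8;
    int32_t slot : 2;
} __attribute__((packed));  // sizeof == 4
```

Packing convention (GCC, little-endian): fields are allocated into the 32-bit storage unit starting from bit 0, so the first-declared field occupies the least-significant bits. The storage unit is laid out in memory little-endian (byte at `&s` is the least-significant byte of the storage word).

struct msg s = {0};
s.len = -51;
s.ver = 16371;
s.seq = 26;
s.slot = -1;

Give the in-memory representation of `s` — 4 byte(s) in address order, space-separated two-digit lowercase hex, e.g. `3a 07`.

cd f9 9f c6

[0+:7] len=-51 & 0x7f = 0x4d; word=0x0000004d
[7+:15] ver=16371 & 0x7fff = 0x3ff3; word=0x001ff9cd
[22+:8] seq=26 & 0xff = 0x1a; word=0x069ff9cd
[30+:2] slot=-1 & 0x3 = 0x3; word=0xc69ff9cd
word = 0xc69ff9cd → little-endian bytes:
  [0]=0xcd  [1]=0xf9  [2]=0x9f  [3]=0xc6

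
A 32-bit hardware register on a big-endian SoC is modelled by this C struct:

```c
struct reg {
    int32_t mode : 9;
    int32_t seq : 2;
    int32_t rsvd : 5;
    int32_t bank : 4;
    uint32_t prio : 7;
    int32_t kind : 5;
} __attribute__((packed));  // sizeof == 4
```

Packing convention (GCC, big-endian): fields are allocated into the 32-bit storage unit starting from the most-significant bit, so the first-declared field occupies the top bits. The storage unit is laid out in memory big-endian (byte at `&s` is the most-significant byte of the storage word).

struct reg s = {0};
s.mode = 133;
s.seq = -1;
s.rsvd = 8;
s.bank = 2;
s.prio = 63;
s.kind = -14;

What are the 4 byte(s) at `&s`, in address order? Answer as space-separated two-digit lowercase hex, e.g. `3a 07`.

42 e8 27 f2

[23+:9] mode=133 & 0x1ff = 0x85; word=0x42800000
[21+:2] seq=-1 & 0x3 = 0x3; word=0x42e00000
[16+:5] rsvd=8 & 0x1f = 0x8; word=0x42e80000
[12+:4] bank=2 & 0xf = 0x2; word=0x42e82000
[5+:7] prio=63 & 0x7f = 0x3f; word=0x42e827e0
[0+:5] kind=-14 & 0x1f = 0x12; word=0x42e827f2
word = 0x42e827f2 → big-endian bytes:
  [0]=0x42  [1]=0xe8  [2]=0x27  [3]=0xf2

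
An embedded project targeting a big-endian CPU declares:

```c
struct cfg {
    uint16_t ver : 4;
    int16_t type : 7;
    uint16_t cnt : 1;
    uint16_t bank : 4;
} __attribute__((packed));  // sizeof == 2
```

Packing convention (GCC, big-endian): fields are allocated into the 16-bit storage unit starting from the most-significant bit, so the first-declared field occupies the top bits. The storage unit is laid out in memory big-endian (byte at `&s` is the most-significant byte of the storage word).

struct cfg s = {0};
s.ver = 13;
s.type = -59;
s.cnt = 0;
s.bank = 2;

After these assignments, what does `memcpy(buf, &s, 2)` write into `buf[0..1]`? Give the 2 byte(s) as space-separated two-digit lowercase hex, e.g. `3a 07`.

ver:4 = 13 → 0xd << 12 → word 0xd000
type:7 = -59 → 0x45 << 5 → word 0xd8a0
cnt:1 = 0 → 0x0 << 4 → word 0xd8a0
bank:4 = 2 → 0x2 << 0 → word 0xd8a2
word = 0xd8a2 → big-endian bytes:
  [0]=0xd8  [1]=0xa2

d8 a2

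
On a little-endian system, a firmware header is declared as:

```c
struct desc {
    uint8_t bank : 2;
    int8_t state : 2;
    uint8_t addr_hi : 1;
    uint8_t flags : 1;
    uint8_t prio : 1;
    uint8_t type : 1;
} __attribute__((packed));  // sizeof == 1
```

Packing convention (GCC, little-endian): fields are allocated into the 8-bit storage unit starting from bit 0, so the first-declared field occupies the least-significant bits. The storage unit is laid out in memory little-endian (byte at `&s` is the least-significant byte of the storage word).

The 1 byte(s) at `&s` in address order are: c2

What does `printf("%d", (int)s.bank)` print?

2

[0]=0xc2 (little-endian) → word 0xc2
bank [0+:2] = (word>>0) & 0x3 = 2  ←
state [2+:2] = (word>>2) & 0x3 = 0
addr_hi [4+:1] = (word>>4) & 0x1 = 0
flags [5+:1] = (word>>5) & 0x1 = 0
prio [6+:1] = (word>>6) & 0x1 = 1
type [7+:1] = (word>>7) & 0x1 = 1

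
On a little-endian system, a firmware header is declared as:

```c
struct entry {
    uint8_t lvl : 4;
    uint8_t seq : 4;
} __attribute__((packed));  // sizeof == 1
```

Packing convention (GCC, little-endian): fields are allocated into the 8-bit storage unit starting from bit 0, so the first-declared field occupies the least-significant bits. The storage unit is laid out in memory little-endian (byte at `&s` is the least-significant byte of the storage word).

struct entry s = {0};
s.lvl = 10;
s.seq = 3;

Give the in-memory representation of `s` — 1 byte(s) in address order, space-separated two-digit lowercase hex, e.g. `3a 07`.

3a

lvl (4b) val=10 bits=0xa at bit 0: 0x0a
seq (4b) val=3 bits=0x3 at bit 4: 0x3a
word = 0x3a → little-endian bytes:
  [0]=0x3a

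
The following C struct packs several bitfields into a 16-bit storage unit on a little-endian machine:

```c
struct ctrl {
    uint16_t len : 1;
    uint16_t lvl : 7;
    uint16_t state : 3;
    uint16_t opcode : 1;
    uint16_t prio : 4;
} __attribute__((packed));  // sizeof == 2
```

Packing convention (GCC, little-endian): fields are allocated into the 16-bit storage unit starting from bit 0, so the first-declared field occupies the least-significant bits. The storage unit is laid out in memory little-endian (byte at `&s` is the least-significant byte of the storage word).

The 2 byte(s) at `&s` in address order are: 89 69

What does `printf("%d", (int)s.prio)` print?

[0]=0x89 [1]=0x69 (little-endian) → word 0x6989
len [0+:1] = (word>>0) & 0x1 = 1
lvl [1+:7] = (word>>1) & 0x7f = 68
state [8+:3] = (word>>8) & 0x7 = 1
opcode [11+:1] = (word>>11) & 0x1 = 1
prio [12+:4] = (word>>12) & 0xf = 6  ←

6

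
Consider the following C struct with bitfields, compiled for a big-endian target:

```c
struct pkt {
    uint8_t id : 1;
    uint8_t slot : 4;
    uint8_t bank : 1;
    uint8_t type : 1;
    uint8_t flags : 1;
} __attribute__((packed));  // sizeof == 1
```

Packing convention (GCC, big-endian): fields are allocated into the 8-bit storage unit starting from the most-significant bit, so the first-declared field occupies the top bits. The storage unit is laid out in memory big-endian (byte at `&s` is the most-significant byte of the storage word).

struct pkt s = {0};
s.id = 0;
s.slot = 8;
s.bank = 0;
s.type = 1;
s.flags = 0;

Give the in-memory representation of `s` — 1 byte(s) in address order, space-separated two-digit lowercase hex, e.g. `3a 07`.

id (1b) val=0 bits=0x0 at bit 7: 0x00
slot (4b) val=8 bits=0x8 at bit 3: 0x40
bank (1b) val=0 bits=0x0 at bit 2: 0x40
type (1b) val=1 bits=0x1 at bit 1: 0x42
flags (1b) val=0 bits=0x0 at bit 0: 0x42
word = 0x42 → big-endian bytes:
  [0]=0x42

42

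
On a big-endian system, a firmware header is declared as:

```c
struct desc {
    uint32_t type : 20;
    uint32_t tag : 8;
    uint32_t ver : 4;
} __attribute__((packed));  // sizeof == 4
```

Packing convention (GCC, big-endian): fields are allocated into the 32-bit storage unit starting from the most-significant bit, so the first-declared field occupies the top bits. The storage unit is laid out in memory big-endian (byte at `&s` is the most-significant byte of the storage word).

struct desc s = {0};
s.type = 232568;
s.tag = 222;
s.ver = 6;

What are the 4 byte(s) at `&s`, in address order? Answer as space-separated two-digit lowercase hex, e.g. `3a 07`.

38 c7 8d e6

type:20 = 232568 → 0x38c78 << 12 → word 0x38c78000
tag:8 = 222 → 0xde << 4 → word 0x38c78de0
ver:4 = 6 → 0x6 << 0 → word 0x38c78de6
word = 0x38c78de6 → big-endian bytes:
  [0]=0x38  [1]=0xc7  [2]=0x8d  [3]=0xe6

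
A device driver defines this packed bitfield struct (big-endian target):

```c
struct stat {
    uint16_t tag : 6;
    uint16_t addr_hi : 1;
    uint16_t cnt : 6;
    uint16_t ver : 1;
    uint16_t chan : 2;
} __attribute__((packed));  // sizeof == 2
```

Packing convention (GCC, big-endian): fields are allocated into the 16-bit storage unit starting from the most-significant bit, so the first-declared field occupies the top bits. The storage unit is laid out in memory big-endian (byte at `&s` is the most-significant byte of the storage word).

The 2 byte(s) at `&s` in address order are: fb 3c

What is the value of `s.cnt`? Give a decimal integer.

39

[0]=0xfb [1]=0x3c (big-endian) → word 0xfb3c
tag:6 @ bit 10 → (0xfb3c>>10)&0x3f = 0x3e
addr_hi:1 @ bit 9 → (0xfb3c>>9)&0x1 = 0x1
cnt:6 @ bit 3 → (0xfb3c>>3)&0x3f = 0x27  ←
ver:1 @ bit 2 → (0xfb3c>>2)&0x1 = 0x1
chan:2 @ bit 0 → (0xfb3c>>0)&0x3 = 0x0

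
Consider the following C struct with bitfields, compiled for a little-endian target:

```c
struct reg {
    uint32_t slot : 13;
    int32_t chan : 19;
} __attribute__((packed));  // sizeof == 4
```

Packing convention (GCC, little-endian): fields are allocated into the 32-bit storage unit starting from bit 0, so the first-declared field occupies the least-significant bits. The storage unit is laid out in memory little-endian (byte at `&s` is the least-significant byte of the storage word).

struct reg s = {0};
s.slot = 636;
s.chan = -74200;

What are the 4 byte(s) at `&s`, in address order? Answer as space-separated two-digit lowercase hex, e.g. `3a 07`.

7c 02 c5 db

slot (13b) val=636 bits=0x27c at bit 0: 0x0000027c
chan (19b) val=-74200 bits=0x6de28 at bit 13: 0xdbc5027c
word = 0xdbc5027c → little-endian bytes:
  [0]=0x7c  [1]=0x02  [2]=0xc5  [3]=0xdb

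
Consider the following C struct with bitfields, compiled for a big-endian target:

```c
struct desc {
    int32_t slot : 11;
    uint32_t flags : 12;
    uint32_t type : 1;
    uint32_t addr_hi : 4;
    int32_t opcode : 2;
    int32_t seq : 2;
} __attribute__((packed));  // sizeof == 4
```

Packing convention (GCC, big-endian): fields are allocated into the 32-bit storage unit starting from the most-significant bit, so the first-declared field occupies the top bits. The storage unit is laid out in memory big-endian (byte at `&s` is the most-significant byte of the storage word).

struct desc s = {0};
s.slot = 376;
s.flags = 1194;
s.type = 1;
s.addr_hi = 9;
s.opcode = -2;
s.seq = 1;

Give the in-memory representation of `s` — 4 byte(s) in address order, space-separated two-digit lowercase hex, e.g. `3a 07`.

slot:11 = 376 → 0x178 << 21 → word 0x2f000000
flags:12 = 1194 → 0x4aa << 9 → word 0x2f095400
type:1 = 1 → 0x1 << 8 → word 0x2f095500
addr_hi:4 = 9 → 0x9 << 4 → word 0x2f095590
opcode:2 = -2 → 0x2 << 2 → word 0x2f095598
seq:2 = 1 → 0x1 << 0 → word 0x2f095599
word = 0x2f095599 → big-endian bytes:
  [0]=0x2f  [1]=0x09  [2]=0x55  [3]=0x99

2f 09 55 99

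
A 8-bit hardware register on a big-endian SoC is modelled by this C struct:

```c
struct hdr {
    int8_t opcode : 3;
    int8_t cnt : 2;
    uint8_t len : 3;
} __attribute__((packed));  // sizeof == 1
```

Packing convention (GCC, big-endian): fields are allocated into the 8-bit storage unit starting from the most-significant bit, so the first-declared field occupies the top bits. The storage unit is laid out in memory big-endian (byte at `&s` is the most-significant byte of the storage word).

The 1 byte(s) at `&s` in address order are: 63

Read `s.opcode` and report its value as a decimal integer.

3

[0]=0x63 (big-endian) → word 0x63
opcode [5+:3] = (word>>5) & 0x7 = 3  ←
cnt [3+:2] = (word>>3) & 0x3 = 0
len [0+:3] = (word>>0) & 0x7 = 3
opcode signed 3b, MSB=0: value = 3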